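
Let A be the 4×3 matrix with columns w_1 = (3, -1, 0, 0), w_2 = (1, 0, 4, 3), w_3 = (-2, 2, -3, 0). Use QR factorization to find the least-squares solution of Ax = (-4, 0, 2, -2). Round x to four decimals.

x = (-2.0852, -0.5414, -1.3095)

w_1 = (3, -1, 0, 0); ‖w_1‖ = 3.1623, so q_1 = (0.9487, -0.3162, 0.0000, 0.0000).
q_1·w_2 = 0.9487·1 + (-0.3162)·0 + 0.0000·4 + 0.0000·3 = 0.9487.
u_2 = w_2 − 0.9487·q_1 = (0.1000, 0.3000, 4.0000, 3.0000).
‖u_2‖ = 5.0100, so q_2 = (0.0200, 0.0599, 0.7984, 0.5988).
q_1·w_3 = 0.9487·(-2) + (-0.3162)·2 + 0.0000·(-3) + 0.0000·0 = -2.5298; q_2·w_3 = 0.0200·(-2) + 0.0599·2 + 0.7984·(-3) + 0.5988·0 = -2.3154.
u_3 = w_3 + 2.5298·q_1 + 2.3154·q_2 = (0.4462, 1.3386, -1.1514, 1.3865).
‖u_3‖ = 2.2889, so q_3 = (0.1949, 0.5848, -0.5030, 0.6057).
Qᵀb = (-3.7947, 0.3194, -2.9973).
Back-substitute: x_3 = -2.9973/2.2889 = -1.3095.
x_2 = (0.3194 + 2.3154·(-1.3095))/5.0100 = -0.5414.
x_1 = (-3.7947 − 0.9487·(-0.5414) + 2.5298·(-1.3095))/3.1623 = -2.0852.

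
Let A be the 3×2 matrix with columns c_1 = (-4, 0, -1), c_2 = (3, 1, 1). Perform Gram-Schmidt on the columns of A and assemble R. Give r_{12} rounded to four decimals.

r_{12} = -3.1530

c_1 = (-4, 0, -1); ‖c_1‖ = 4.1231, so q_1 = (-0.9701, 0.0000, -0.2425).
r_{12} = q_1·c_2 = -3.1530.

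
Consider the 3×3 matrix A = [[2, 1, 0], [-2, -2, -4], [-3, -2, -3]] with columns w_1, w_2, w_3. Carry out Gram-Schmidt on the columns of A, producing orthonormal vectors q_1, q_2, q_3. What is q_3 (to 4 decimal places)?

w_1 = (2, -2, -3); ‖w_1‖ = 4.1231, so q_1 = (0.4851, -0.4851, -0.7276).
q_1·w_2 = 0.4851·1 + (-0.4851)·(-2) + (-0.7276)·(-2) = 2.9104.
u_2 = w_2 − 2.9104·q_1 = (-0.4118, -0.5882, 0.1176).
‖u_2‖ = 0.7276, so q_2 = (-0.5659, -0.8085, 0.1617).
q_1·w_3 = 0.4851·0 + (-0.4851)·(-4) + (-0.7276)·(-3) = 4.1231; q_2·w_3 = (-0.5659)·0 + (-0.8085)·(-4) + 0.1617·(-3) = 2.7487.
u_3 = w_3 − 4.1231·q_1 − 2.7487·q_2 = (-0.4444, 0.2222, -0.4444).
‖u_3‖ = 0.6667, so q_3 = (-0.6667, 0.3333, -0.6667).

q_3 = (-0.6667, 0.3333, -0.6667)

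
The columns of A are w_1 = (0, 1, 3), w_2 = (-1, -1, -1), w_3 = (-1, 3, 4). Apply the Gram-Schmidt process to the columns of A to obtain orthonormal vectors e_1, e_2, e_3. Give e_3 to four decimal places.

w_1 = (0, 1, 3); ‖w_1‖ = 3.1623, so e_1 = (0.0000, 0.3162, 0.9487).
e_1·w_2 = 0.0000·(-1) + 0.3162·(-1) + 0.9487·(-1) = -1.2649.
u_2 = w_2 + 1.2649·e_1 = (-1.0000, -0.6000, 0.2000).
‖u_2‖ = 1.1832, so e_2 = (-0.8452, -0.5071, 0.1690).
e_1·w_3 = 0.0000·(-1) + 0.3162·3 + 0.9487·4 = 4.7434; e_2·w_3 = (-0.8452)·(-1) + (-0.5071)·3 + 0.1690·4 = 0.0000.
u_3 = w_3 − 4.7434·e_1 + 0.0000·e_2 = (-1.0000, 1.5000, -0.5000).
‖u_3‖ = 1.8708, so e_3 = (-0.5345, 0.8018, -0.2673).

e_3 = (-0.5345, 0.8018, -0.2673)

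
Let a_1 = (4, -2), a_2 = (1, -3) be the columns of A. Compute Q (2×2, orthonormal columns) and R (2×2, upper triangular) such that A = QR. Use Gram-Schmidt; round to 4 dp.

e_1 = a_1/‖a_1‖ = (4, -2)/4.4721 = (0.8944, -0.4472).
r_{12} = e_1·a_2 = 2.2361.
u_2 = a_2 − 2.2361·e_1 = (-1.0000, -2.0000).
‖u_2‖ = 2.2361, so e_2 = (-0.4472, -0.8944).

Q = [[0.8944, -0.4472], [-0.4472, -0.8944]], R = [[4.4721, 2.2361], [0.0000, 2.2361]]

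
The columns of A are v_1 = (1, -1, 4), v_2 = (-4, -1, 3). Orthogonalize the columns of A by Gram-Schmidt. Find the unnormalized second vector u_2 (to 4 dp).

u_2 = (-4.5000, -0.5000, 1.0000)

v_1 = (1, -1, 4); ‖v_1‖ = 4.2426, so q_1 = (0.2357, -0.2357, 0.9428).
q_1·v_2 = 0.2357·(-4) + (-0.2357)·(-1) + 0.9428·3 = 2.1213.
u_2 = v_2 − 2.1213·q_1 = (-4.5000, -0.5000, 1.0000).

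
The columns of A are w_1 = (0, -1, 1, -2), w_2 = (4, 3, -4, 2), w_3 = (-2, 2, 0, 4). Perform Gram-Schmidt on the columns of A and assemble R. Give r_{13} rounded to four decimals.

q_1 = w_1/‖w_1‖ = (0, -1, 1, -2)/2.4495 = (0.0000, -0.4082, 0.4082, -0.8165).
r_{13} = q_1·w_3 = -4.0825.

r_{13} = -4.0825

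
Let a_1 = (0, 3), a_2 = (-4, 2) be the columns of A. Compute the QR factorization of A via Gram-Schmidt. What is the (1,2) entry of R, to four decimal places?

r_{12} = 2.0000

a_1 = (0, 3); ‖a_1‖ = 3.0000, so e_1 = (0.0000, 1.0000).
r_{12} = e_1·a_2 = 2.0000.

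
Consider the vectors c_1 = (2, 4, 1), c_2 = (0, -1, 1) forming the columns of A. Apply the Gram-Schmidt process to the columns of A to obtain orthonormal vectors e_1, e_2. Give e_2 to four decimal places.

c_1 = (2, 4, 1); ‖c_1‖ = 4.5826, so e_1 = (0.4364, 0.8729, 0.2182).
e_1·c_2 = 0.4364·0 + 0.8729·(-1) + 0.2182·1 = -0.6547.
u_2 = c_2 + 0.6547·e_1 = (0.2857, -0.4286, 1.1429).
‖u_2‖ = 1.2536, so e_2 = (0.2279, -0.3419, 0.9117).

e_2 = (0.2279, -0.3419, 0.9117)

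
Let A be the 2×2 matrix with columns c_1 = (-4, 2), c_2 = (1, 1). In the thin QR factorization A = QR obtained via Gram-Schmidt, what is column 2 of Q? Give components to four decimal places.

e_1 = c_1/‖c_1‖ = (-4, 2)/4.4721 = (-0.8944, 0.4472).
r_{12} = e_1·c_2 = -0.4472.
u_2 = c_2 + 0.4472·e_1 = (0.6000, 1.2000).
‖u_2‖ = 1.3416, so e_2 = (0.4472, 0.8944).

e_2 = (0.4472, 0.8944)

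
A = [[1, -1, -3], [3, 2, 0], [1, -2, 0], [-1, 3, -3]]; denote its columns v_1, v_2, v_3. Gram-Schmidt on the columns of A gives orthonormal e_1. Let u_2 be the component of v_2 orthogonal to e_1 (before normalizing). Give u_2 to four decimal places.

v_1 = (1, 3, 1, -1); ‖v_1‖ = 3.4641, so e_1 = (0.2887, 0.8660, 0.2887, -0.2887).
e_1·v_2 = 0.2887·(-1) + 0.8660·2 + 0.2887·(-2) + (-0.2887)·3 = 0.0000.
u_2 = v_2 + 0.0000·e_1 = (-1.0000, 2.0000, -2.0000, 3.0000).

u_2 = (-1.0000, 2.0000, -2.0000, 3.0000)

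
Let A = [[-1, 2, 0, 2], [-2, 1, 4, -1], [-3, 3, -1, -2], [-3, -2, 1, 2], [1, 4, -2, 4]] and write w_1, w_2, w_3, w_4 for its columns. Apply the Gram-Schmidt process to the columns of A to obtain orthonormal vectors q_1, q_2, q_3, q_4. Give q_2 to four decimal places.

w_1 = (-1, -2, -3, -3, 1); ‖w_1‖ = 4.8990, so q_1 = (-0.2041, -0.4082, -0.6124, -0.6124, 0.2041).
q_1·w_2 = (-0.2041)·2 + (-0.4082)·1 + (-0.6124)·3 + (-0.6124)·(-2) + 0.2041·4 = -0.6124.
u_2 = w_2 + 0.6124·q_1 = (1.8750, 0.7500, 2.6250, -2.3750, 4.1250).
‖u_2‖ = 5.7987, so q_2 = (0.3233, 0.1293, 0.4527, -0.4096, 0.7114).

q_2 = (0.3233, 0.1293, 0.4527, -0.4096, 0.7114)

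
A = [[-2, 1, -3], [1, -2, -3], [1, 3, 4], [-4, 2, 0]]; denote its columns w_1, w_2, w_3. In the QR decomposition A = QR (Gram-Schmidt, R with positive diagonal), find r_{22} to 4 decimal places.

w_1 = (-2, 1, 1, -4); ‖w_1‖ = 4.6904, so e_1 = (-0.4264, 0.2132, 0.2132, -0.8528).
e_1·w_2 = (-0.4264)·1 + 0.2132·(-2) + 0.2132·3 + (-0.8528)·2 = -1.9188.
u_2 = w_2 + 1.9188·e_1 = (0.1818, -1.5909, 3.4091, 0.3636).
r_{22} = ‖u_2‖ = 3.7839.

r_{22} = 3.7839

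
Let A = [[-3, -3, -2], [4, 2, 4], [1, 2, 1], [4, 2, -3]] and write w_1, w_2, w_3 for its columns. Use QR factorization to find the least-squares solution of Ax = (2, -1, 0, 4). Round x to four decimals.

w_1 = (-3, 4, 1, 4); ‖w_1‖ = 6.4807, so e_1 = (-0.4629, 0.6172, 0.1543, 0.6172).
e_1·w_2 = (-0.4629)·(-3) + 0.6172·2 + 0.1543·2 + 0.6172·2 = 4.1662.
u_2 = w_2 − 4.1662·e_1 = (-1.0714, -0.5714, 1.3571, -0.5714).
‖u_2‖ = 1.9086, so e_2 = (-0.5614, -0.2994, 0.7111, -0.2994).
e_1·w_3 = (-0.4629)·(-2) + 0.6172·4 + 0.1543·1 + 0.6172·(-3) = 1.6973; e_2·w_3 = (-0.5614)·(-2) + (-0.2994)·4 + 0.7111·1 + (-0.2994)·(-3) = 1.5344.
u_3 = w_3 − 1.6973·e_1 − 1.5344·e_2 = (-0.3529, 3.4118, -0.3529, -3.5882).
‖u_3‖ = 4.9764, so e_3 = (-0.0709, 0.6856, -0.0709, -0.7210).
Qᵀb = (0.9258, -2.0209, -3.7116).
Back-substitute: x_3 = -3.7116/4.9764 = -0.7458.
x_2 = (-2.0209 − 1.5344·(-0.7458))/1.9086 = -0.4592.
x_1 = (0.9258 − 4.1662·(-0.4592) − 1.6973·(-0.7458))/6.4807 = 0.6334.

x = (0.6334, -0.4592, -0.7458)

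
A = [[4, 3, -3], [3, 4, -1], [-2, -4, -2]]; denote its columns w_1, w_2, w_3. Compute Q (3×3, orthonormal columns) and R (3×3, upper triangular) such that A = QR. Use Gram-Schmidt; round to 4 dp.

Q = [[0.7428, -0.5927, 0.3114], [0.5571, 0.2891, -0.7785], [-0.3714, -0.7517, -0.5449]], R = [[5.3852, 5.9423, -2.0426], [0.0000, 2.3853, 2.9925], [0.0000, 0.0000, 0.9342]]

e_1 = w_1/‖w_1‖ = (4, 3, -2)/5.3852 = (0.7428, 0.5571, -0.3714).
r_{12} = e_1·w_2 = 5.9423.
u_2 = w_2 − 5.9423·e_1 = (-1.4138, 0.6897, -1.7931).
‖u_2‖ = 2.3853, so e_2 = (-0.5927, 0.2891, -0.7517).
r_{13} = e_1·w_3 = -2.0426; r_{23} = e_2·w_3 = 2.9925.
u_3 = w_3 + 2.0426·e_1 − 2.9925·e_2 = (0.2909, -0.7273, -0.5091).
‖u_3‖ = 0.9342, so e_3 = (0.3114, -0.7785, -0.5449).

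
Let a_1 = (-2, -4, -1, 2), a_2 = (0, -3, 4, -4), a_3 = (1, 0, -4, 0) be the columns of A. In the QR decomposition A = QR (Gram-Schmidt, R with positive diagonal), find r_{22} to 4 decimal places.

r_{22} = 6.4031

a_1 = (-2, -4, -1, 2); ‖a_1‖ = 5.0000, so e_1 = (-0.4000, -0.8000, -0.2000, 0.4000).
e_1·a_2 = (-0.4000)·0 + (-0.8000)·(-3) + (-0.2000)·4 + 0.4000·(-4) = 0.0000.
u_2 = a_2 − 0.0000·e_1 = (0.0000, -3.0000, 4.0000, -4.0000).
r_{22} = ‖u_2‖ = 6.4031.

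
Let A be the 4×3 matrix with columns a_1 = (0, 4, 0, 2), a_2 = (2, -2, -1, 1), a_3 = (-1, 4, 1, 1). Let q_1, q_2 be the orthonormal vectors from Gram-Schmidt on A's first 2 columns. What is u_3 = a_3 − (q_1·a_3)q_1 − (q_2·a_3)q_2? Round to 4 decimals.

q_1 = a_1/‖a_1‖ = (0, 4, 0, 2)/4.4721 = (0.0000, 0.8944, 0.0000, 0.4472).
r_{12} = q_1·a_2 = -1.3416.
u_2 = a_2 + 1.3416·q_1 = (2.0000, -0.8000, -1.0000, 1.6000).
‖u_2‖ = 2.8636, so q_2 = (0.6984, -0.2794, -0.3492, 0.5587).
r_{13} = q_1·a_3 = 4.0249; r_{23} = q_2·a_3 = -1.6064.
u_3 = a_3 − 4.0249·q_1 + 1.6064·q_2 = (0.1220, -0.0488, 0.4390, 0.0976).

u_3 = (0.1220, -0.0488, 0.4390, 0.0976)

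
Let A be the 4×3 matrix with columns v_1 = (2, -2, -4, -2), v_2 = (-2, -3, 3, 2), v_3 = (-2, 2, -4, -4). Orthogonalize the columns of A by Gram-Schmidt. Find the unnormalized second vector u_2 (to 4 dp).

u_2 = (-1.0000, -4.0000, 1.0000, 1.0000)

q_1 = v_1/‖v_1‖ = (2, -2, -4, -2)/5.2915 = (0.3780, -0.3780, -0.7559, -0.3780).
r_{12} = q_1·v_2 = -2.6458.
u_2 = v_2 + 2.6458·q_1 = (-1.0000, -4.0000, 1.0000, 1.0000).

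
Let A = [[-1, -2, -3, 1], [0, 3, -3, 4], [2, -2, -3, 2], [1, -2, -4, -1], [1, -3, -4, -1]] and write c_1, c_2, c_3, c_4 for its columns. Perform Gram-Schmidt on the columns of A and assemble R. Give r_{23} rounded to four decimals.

c_1 = (-1, 0, 2, 1, 1); ‖c_1‖ = 2.6458, so q_1 = (-0.3780, 0.0000, 0.7559, 0.3780, 0.3780).
q_1·c_2 = (-0.3780)·(-2) + 0.0000·3 + 0.7559·(-2) + 0.3780·(-2) + 0.3780·(-3) = -2.6458.
u_2 = c_2 + 2.6458·q_1 = (-3.0000, 3.0000, 0.0000, -1.0000, -2.0000).
‖u_2‖ = 4.7958, so q_2 = (-0.6255, 0.6255, 0.0000, -0.2085, -0.4170).
r_{23} = q_2·c_3 = 2.5022.

r_{23} = 2.5022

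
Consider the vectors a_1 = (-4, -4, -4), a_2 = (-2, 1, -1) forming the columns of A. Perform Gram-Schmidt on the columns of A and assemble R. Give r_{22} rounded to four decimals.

q_1 = a_1/‖a_1‖ = (-4, -4, -4)/6.9282 = (-0.5774, -0.5774, -0.5774).
r_{12} = q_1·a_2 = 1.1547.
u_2 = a_2 − 1.1547·q_1 = (-1.3333, 1.6667, -0.3333).
r_{22} = ‖u_2‖ = 2.1602.

r_{22} = 2.1602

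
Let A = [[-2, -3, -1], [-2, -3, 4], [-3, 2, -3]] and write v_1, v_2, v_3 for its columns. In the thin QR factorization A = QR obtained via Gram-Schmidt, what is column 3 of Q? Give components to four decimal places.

e_3 = (-0.7071, 0.7071, 0.0000)

v_1 = (-2, -2, -3); ‖v_1‖ = 4.1231, so e_1 = (-0.4851, -0.4851, -0.7276).
e_1·v_2 = (-0.4851)·(-3) + (-0.4851)·(-3) + (-0.7276)·2 = 1.4552.
u_2 = v_2 − 1.4552·e_1 = (-2.2941, -2.2941, 3.0588).
‖u_2‖ = 4.4590, so e_2 = (-0.5145, -0.5145, 0.6860).
e_1·v_3 = (-0.4851)·(-1) + (-0.4851)·4 + (-0.7276)·(-3) = 0.7276; e_2·v_3 = (-0.5145)·(-1) + (-0.5145)·4 + 0.6860·(-3) = -3.6015.
u_3 = v_3 − 0.7276·e_1 + 3.6015·e_2 = (-2.5000, 2.5000, 0.0000).
‖u_3‖ = 3.5355, so e_3 = (-0.7071, 0.7071, 0.0000).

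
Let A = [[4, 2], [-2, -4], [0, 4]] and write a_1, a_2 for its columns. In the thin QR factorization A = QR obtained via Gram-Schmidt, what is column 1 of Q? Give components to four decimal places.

q_1 = (0.8944, -0.4472, 0.0000)

a_1 = (4, -2, 0); ‖a_1‖ = 4.4721, so q_1 = (0.8944, -0.4472, 0.0000).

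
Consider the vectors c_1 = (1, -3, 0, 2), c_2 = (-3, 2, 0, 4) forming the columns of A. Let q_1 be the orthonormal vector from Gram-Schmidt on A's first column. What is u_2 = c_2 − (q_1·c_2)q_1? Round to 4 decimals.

u_2 = (-2.9286, 1.7857, 0.0000, 4.1429)

c_1 = (1, -3, 0, 2); ‖c_1‖ = 3.7417, so q_1 = (0.2673, -0.8018, 0.0000, 0.5345).
q_1·c_2 = 0.2673·(-3) + (-0.8018)·2 + 0.0000·0 + 0.5345·4 = -0.2673.
u_2 = c_2 + 0.2673·q_1 = (-2.9286, 1.7857, 0.0000, 4.1429).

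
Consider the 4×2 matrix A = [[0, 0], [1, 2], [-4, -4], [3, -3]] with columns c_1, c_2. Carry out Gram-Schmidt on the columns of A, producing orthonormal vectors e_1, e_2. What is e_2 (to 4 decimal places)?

c_1 = (0, 1, -4, 3); ‖c_1‖ = 5.0990, so e_1 = (0.0000, 0.1961, -0.7845, 0.5883).
e_1·c_2 = 0.0000·0 + 0.1961·2 + (-0.7845)·(-4) + 0.5883·(-3) = 1.7650.
u_2 = c_2 − 1.7650·e_1 = (0.0000, 1.6538, -2.6154, -4.0385).
‖u_2‖ = 5.0877, so e_2 = (0.0000, 0.3251, -0.5141, -0.7938).

e_2 = (0.0000, 0.3251, -0.5141, -0.7938)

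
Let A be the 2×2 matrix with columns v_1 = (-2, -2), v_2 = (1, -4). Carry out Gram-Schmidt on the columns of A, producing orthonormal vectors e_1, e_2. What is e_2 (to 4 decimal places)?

v_1 = (-2, -2); ‖v_1‖ = 2.8284, so e_1 = (-0.7071, -0.7071).
e_1·v_2 = (-0.7071)·1 + (-0.7071)·(-4) = 2.1213.
u_2 = v_2 − 2.1213·e_1 = (2.5000, -2.5000).
‖u_2‖ = 3.5355, so e_2 = (0.7071, -0.7071).

e_2 = (0.7071, -0.7071)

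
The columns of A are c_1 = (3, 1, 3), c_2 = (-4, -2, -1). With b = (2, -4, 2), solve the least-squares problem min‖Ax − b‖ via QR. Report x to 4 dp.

e_1 = c_1/‖c_1‖ = (3, 1, 3)/4.3589 = (0.6882, 0.2294, 0.6882).
r_{12} = e_1·c_2 = -3.9001.
u_2 = c_2 + 3.9001·e_1 = (-1.3158, -1.1053, 1.6842).
‖u_2‖ = 2.4061, so e_2 = (-0.5468, -0.4594, 0.7000).
Qᵀb = (1.8353, 2.1436).
Back-substitute: x_2 = 2.1436/2.4061 = 0.8909.
x_1 = (1.8353 + 3.9001·0.8909)/4.3589 = 1.2182.

x = (1.2182, 0.8909)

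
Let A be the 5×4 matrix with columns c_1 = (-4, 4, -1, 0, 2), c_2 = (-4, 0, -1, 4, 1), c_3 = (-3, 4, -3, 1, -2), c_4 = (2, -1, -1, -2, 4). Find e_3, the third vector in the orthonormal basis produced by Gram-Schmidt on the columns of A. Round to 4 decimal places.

e_3 = (0.0392, 0.3098, -0.5078, 0.1111, -0.7951)

e_1 = c_1/‖c_1‖ = (-4, 4, -1, 0, 2)/6.0828 = (-0.6576, 0.6576, -0.1644, 0.0000, 0.3288).
r_{12} = e_1·c_2 = 3.1236.
u_2 = c_2 − 3.1236·e_1 = (-1.9459, -2.0541, -0.4865, 4.0000, -0.0270).
‖u_2‖ = 4.9237, so e_2 = (-0.3952, -0.4172, -0.0988, 0.8124, -0.0055).
r_{13} = e_1·c_3 = 4.4388; r_{23} = e_2·c_3 = 0.6367.
u_3 = c_3 − 4.4388·e_1 − 0.6367·e_2 = (0.1706, 1.3467, -2.2074, 0.4827, -3.4560).
‖u_3‖ = 4.3465, so e_3 = (0.0392, 0.3098, -0.5078, 0.1111, -0.7951).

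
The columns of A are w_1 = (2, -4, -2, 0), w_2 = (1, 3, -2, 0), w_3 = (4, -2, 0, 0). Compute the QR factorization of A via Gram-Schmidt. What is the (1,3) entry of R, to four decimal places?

w_1 = (2, -4, -2, 0); ‖w_1‖ = 4.8990, so e_1 = (0.4082, -0.8165, -0.4082, 0.0000).
r_{13} = e_1·w_3 = 3.2660.

r_{13} = 3.2660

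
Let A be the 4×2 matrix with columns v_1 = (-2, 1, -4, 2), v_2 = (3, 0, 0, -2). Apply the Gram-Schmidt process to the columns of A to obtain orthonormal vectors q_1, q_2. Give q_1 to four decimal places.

v_1 = (-2, 1, -4, 2); ‖v_1‖ = 5.0000, so q_1 = (-0.4000, 0.2000, -0.8000, 0.4000).

q_1 = (-0.4000, 0.2000, -0.8000, 0.4000)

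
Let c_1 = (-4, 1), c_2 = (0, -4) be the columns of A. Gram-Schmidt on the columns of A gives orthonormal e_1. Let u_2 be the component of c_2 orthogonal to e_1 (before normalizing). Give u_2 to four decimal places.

c_1 = (-4, 1); ‖c_1‖ = 4.1231, so e_1 = (-0.9701, 0.2425).
e_1·c_2 = (-0.9701)·0 + 0.2425·(-4) = -0.9701.
u_2 = c_2 + 0.9701·e_1 = (-0.9412, -3.7647).

u_2 = (-0.9412, -3.7647)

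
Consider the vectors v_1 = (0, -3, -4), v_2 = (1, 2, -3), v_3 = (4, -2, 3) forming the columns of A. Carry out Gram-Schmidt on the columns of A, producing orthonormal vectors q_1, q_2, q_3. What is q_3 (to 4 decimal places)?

q_3 = (0.9594, -0.2257, 0.1693)

v_1 = (0, -3, -4); ‖v_1‖ = 5.0000, so q_1 = (0.0000, -0.6000, -0.8000).
q_1·v_2 = 0.0000·1 + (-0.6000)·2 + (-0.8000)·(-3) = 1.2000.
u_2 = v_2 − 1.2000·q_1 = (1.0000, 2.7200, -2.0400).
‖u_2‖ = 3.5440, so q_2 = (0.2822, 0.7675, -0.5756).
q_1·v_3 = 0.0000·4 + (-0.6000)·(-2) + (-0.8000)·3 = -1.2000; q_2·v_3 = 0.2822·4 + 0.7675·(-2) + (-0.5756)·3 = -2.1332.
u_3 = v_3 + 1.2000·q_1 + 2.1332·q_2 = (4.6019, -1.0828, 0.8121).
‖u_3‖ = 4.7968, so q_3 = (0.9594, -0.2257, 0.1693).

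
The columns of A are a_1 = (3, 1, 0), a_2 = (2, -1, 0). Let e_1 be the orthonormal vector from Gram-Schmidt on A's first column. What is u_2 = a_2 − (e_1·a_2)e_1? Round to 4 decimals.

u_2 = (0.5000, -1.5000, 0.0000)

e_1 = a_1/‖a_1‖ = (3, 1, 0)/3.1623 = (0.9487, 0.3162, 0.0000).
r_{12} = e_1·a_2 = 1.5811.
u_2 = a_2 − 1.5811·e_1 = (0.5000, -1.5000, 0.0000).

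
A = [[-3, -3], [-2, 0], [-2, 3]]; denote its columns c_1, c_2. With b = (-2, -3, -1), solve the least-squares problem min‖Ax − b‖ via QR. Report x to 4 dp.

c_1 = (-3, -2, -2); ‖c_1‖ = 4.1231, so e_1 = (-0.7276, -0.4851, -0.4851).
e_1·c_2 = (-0.7276)·(-3) + (-0.4851)·0 + (-0.4851)·3 = 0.7276.
u_2 = c_2 − 0.7276·e_1 = (-2.4706, 0.3529, 3.3529).
‖u_2‖ = 4.1798, so e_2 = (-0.5911, 0.0844, 0.8022).
Qᵀb = (3.3955, 0.1267).
Back-substitute: x_2 = 0.1267/4.1798 = 0.0303.
x_1 = (3.3955 − 0.7276·0.0303)/4.1231 = 0.8182.

x = (0.8182, 0.0303)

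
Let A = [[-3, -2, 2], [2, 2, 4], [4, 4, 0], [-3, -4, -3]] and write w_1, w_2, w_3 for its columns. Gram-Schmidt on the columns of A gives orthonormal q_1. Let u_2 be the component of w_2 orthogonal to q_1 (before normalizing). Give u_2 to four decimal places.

u_2 = (1.0000, 0.0000, 0.0000, -1.0000)

q_1 = w_1/‖w_1‖ = (-3, 2, 4, -3)/6.1644 = (-0.4867, 0.3244, 0.6489, -0.4867).
r_{12} = q_1·w_2 = 6.1644.
u_2 = w_2 − 6.1644·q_1 = (1.0000, 0.0000, 0.0000, -1.0000).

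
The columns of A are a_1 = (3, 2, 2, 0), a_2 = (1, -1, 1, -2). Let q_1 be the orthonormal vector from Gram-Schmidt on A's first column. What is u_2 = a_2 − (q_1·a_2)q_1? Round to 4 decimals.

q_1 = a_1/‖a_1‖ = (3, 2, 2, 0)/4.1231 = (0.7276, 0.4851, 0.4851, 0.0000).
r_{12} = q_1·a_2 = 0.7276.
u_2 = a_2 − 0.7276·q_1 = (0.4706, -1.3529, 0.6471, -2.0000).

u_2 = (0.4706, -1.3529, 0.6471, -2.0000)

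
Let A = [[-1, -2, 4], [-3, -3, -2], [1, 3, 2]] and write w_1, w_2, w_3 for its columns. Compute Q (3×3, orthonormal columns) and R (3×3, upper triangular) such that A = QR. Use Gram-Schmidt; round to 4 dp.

Q = [[-0.3015, -0.3556, 0.8847], [-0.9045, 0.4001, -0.1474], [0.3015, 0.8447, 0.4423]], R = [[3.3166, 4.2212, 1.2060], [0.0000, 2.0449, -0.5335], [0.0000, 0.0000, 4.7181]]

w_1 = (-1, -3, 1); ‖w_1‖ = 3.3166, so e_1 = (-0.3015, -0.9045, 0.3015).
e_1·w_2 = (-0.3015)·(-2) + (-0.9045)·(-3) + 0.3015·3 = 4.2212.
u_2 = w_2 − 4.2212·e_1 = (-0.7273, 0.8182, 1.7273).
‖u_2‖ = 2.0449, so e_2 = (-0.3556, 0.4001, 0.8447).
e_1·w_3 = (-0.3015)·4 + (-0.9045)·(-2) + 0.3015·2 = 1.2060; e_2·w_3 = (-0.3556)·4 + 0.4001·(-2) + 0.8447·2 = -0.5335.
u_3 = w_3 − 1.2060·e_1 + 0.5335·e_2 = (4.1739, -0.6957, 2.0870).
‖u_3‖ = 4.7181, so e_3 = (0.8847, -0.1474, 0.4423).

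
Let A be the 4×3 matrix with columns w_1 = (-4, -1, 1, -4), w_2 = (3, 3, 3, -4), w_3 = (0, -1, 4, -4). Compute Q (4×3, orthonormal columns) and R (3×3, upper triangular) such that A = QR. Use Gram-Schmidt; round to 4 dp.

Q = [[-0.6860, 0.5322, 0.2222], [-0.1715, 0.4781, -0.7149], [0.1715, 0.4420, 0.6522], [-0.6860, -0.5412, 0.1196]], R = [[5.8310, 0.6860, 3.6015], [0.0000, 6.5215, 3.4547], [0.0000, 0.0000, 2.8451]]

w_1 = (-4, -1, 1, -4); ‖w_1‖ = 5.8310, so e_1 = (-0.6860, -0.1715, 0.1715, -0.6860).
e_1·w_2 = (-0.6860)·3 + (-0.1715)·3 + 0.1715·3 + (-0.6860)·(-4) = 0.6860.
u_2 = w_2 − 0.6860·e_1 = (3.4706, 3.1176, 2.8824, -3.5294).
‖u_2‖ = 6.5215, so e_2 = (0.5322, 0.4781, 0.4420, -0.5412).
e_1·w_3 = (-0.6860)·0 + (-0.1715)·(-1) + 0.1715·4 + (-0.6860)·(-4) = 3.6015; e_2·w_3 = 0.5322·0 + 0.4781·(-1) + 0.4420·4 + (-0.5412)·(-4) = 3.4547.
u_3 = w_3 − 3.6015·e_1 − 3.4547·e_2 = (0.6321, -2.0339, 1.8555, 0.3402).
‖u_3‖ = 2.8451, so e_3 = (0.2222, -0.7149, 0.6522, 0.1196).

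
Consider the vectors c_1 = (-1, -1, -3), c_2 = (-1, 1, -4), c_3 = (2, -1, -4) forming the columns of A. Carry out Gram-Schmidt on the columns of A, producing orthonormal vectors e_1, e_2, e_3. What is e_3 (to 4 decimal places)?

e_3 = (0.9526, -0.1361, -0.2722)

c_1 = (-1, -1, -3); ‖c_1‖ = 3.3166, so e_1 = (-0.3015, -0.3015, -0.9045).
e_1·c_2 = (-0.3015)·(-1) + (-0.3015)·1 + (-0.9045)·(-4) = 3.6181.
u_2 = c_2 − 3.6181·e_1 = (0.0909, 2.0909, -0.7273).
‖u_2‖ = 2.2156, so e_2 = (0.0410, 0.9437, -0.3282).
e_1·c_3 = (-0.3015)·2 + (-0.3015)·(-1) + (-0.9045)·(-4) = 3.3166; e_2·c_3 = 0.0410·2 + 0.9437·(-1) + (-0.3282)·(-4) = 0.4513.
u_3 = c_3 − 3.3166·e_1 − 0.4513·e_2 = (2.9815, -0.4259, -0.8519).
‖u_3‖ = 3.1299, so e_3 = (0.9526, -0.1361, -0.2722).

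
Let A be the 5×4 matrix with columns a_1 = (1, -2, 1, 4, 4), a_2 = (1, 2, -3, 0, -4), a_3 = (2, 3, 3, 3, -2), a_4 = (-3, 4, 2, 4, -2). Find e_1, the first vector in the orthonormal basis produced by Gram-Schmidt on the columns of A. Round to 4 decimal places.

e_1 = (0.1622, -0.3244, 0.1622, 0.6489, 0.6489)

a_1 = (1, -2, 1, 4, 4); ‖a_1‖ = 6.1644, so e_1 = (0.1622, -0.3244, 0.1622, 0.6489, 0.6489).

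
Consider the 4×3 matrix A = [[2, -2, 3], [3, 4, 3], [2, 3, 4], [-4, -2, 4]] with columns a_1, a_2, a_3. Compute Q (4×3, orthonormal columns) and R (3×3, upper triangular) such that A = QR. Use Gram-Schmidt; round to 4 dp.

Q = [[0.3482, -0.7785, 0.5174], [0.5222, 0.4671, 0.2600], [0.3482, 0.3892, 0.4510], [-0.6963, 0.1557, 0.6792]], R = [[5.7446, 3.8297, 1.2185], [0.0000, 4.2817, 1.2456], [0.0000, 0.0000, 6.8530]]

a_1 = (2, 3, 2, -4); ‖a_1‖ = 5.7446, so q_1 = (0.3482, 0.5222, 0.3482, -0.6963).
q_1·a_2 = 0.3482·(-2) + 0.5222·4 + 0.3482·3 + (-0.6963)·(-2) = 3.8297.
u_2 = a_2 − 3.8297·q_1 = (-3.3333, 2.0000, 1.6667, 0.6667).
‖u_2‖ = 4.2817, so q_2 = (-0.7785, 0.4671, 0.3892, 0.1557).
q_1·a_3 = 0.3482·3 + 0.5222·3 + 0.3482·4 + (-0.6963)·4 = 1.2185; q_2·a_3 = (-0.7785)·3 + 0.4671·3 + 0.3892·4 + 0.1557·4 = 1.2456.
u_3 = a_3 − 1.2185·q_1 − 1.2456·q_2 = (3.5455, 1.7818, 3.0909, 4.6545).
‖u_3‖ = 6.8530, so q_3 = (0.5174, 0.2600, 0.4510, 0.6792).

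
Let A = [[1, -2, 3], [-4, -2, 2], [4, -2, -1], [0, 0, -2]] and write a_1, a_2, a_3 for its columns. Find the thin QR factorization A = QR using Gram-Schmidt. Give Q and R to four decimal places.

Q = [[0.1741, -0.5627, 0.6125], [-0.6963, -0.6506, -0.2297], [0.6963, -0.5100, -0.3828], [0.0000, 0.0000, -0.6524]], R = [[5.7446, -0.3482, -1.5667], [0.0000, 3.4466, -2.4794], [0.0000, 0.0000, 3.0656]]

a_1 = (1, -4, 4, 0); ‖a_1‖ = 5.7446, so e_1 = (0.1741, -0.6963, 0.6963, 0.0000).
e_1·a_2 = 0.1741·(-2) + (-0.6963)·(-2) + 0.6963·(-2) + 0.0000·0 = -0.3482.
u_2 = a_2 + 0.3482·e_1 = (-1.9394, -2.2424, -1.7576, 0.0000).
‖u_2‖ = 3.4466, so e_2 = (-0.5627, -0.6506, -0.5100, 0.0000).
e_1·a_3 = 0.1741·3 + (-0.6963)·2 + 0.6963·(-1) + 0.0000·(-2) = -1.5667; e_2·a_3 = (-0.5627)·3 + (-0.6506)·2 + (-0.5100)·(-1) + 0.0000·(-2) = -2.4794.
u_3 = a_3 + 1.5667·e_1 + 2.4794·e_2 = (1.8776, -0.7041, -1.1735, -2.0000).
‖u_3‖ = 3.0656, so e_3 = (0.6125, -0.2297, -0.3828, -0.6524).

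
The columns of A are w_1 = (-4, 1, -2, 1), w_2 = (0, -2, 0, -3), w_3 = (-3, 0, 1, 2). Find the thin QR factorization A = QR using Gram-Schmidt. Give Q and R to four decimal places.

w_1 = (-4, 1, -2, 1); ‖w_1‖ = 4.6904, so e_1 = (-0.8528, 0.2132, -0.4264, 0.2132).
e_1·w_2 = (-0.8528)·0 + 0.2132·(-2) + (-0.4264)·0 + 0.2132·(-3) = -1.0660.
u_2 = w_2 + 1.0660·e_1 = (-0.9091, -1.7727, -0.4545, -2.7727).
‖u_2‖ = 3.4444, so e_2 = (-0.2639, -0.5147, -0.1320, -0.8050).
e_1·w_3 = (-0.8528)·(-3) + 0.2132·0 + (-0.4264)·1 + 0.2132·2 = 2.5584; e_2·w_3 = (-0.2639)·(-3) + (-0.5147)·0 + (-0.1320)·1 + (-0.8050)·2 = -0.9502.
u_3 = w_3 − 2.5584·e_1 + 0.9502·e_2 = (-1.0690, -1.0345, 1.9655, 0.6897).
‖u_3‖ = 2.5596, so e_3 = (-0.4176, -0.4042, 0.7679, 0.2694).

Q = [[-0.8528, -0.2639, -0.4176], [0.2132, -0.5147, -0.4042], [-0.4264, -0.1320, 0.7679], [0.2132, -0.8050, 0.2694]], R = [[4.6904, -1.0660, 2.5584], [0.0000, 3.4444, -0.9502], [0.0000, 0.0000, 2.5596]]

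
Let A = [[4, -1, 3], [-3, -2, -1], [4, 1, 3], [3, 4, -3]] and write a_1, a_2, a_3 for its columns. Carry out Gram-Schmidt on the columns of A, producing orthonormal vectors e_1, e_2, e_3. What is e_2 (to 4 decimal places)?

e_2 = (-0.6194, -0.2335, -0.1117, 0.7412)

a_1 = (4, -3, 4, 3); ‖a_1‖ = 7.0711, so e_1 = (0.5657, -0.4243, 0.5657, 0.4243).
e_1·a_2 = 0.5657·(-1) + (-0.4243)·(-2) + 0.5657·1 + 0.4243·4 = 2.5456.
u_2 = a_2 − 2.5456·e_1 = (-2.4400, -0.9200, -0.4400, 2.9200).
‖u_2‖ = 3.9395, so e_2 = (-0.6194, -0.2335, -0.1117, 0.7412).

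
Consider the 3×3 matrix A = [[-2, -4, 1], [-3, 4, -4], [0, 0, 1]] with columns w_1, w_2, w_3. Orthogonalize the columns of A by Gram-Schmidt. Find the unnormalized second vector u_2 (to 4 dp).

u_2 = (-4.6154, 3.0769, 0.0000)

w_1 = (-2, -3, 0); ‖w_1‖ = 3.6056, so q_1 = (-0.5547, -0.8321, 0.0000).
q_1·w_2 = (-0.5547)·(-4) + (-0.8321)·4 + 0.0000·0 = -1.1094.
u_2 = w_2 + 1.1094·q_1 = (-4.6154, 3.0769, 0.0000).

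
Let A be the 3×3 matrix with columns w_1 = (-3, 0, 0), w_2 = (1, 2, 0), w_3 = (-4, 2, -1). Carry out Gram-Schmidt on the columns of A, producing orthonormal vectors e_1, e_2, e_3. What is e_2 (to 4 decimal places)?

e_2 = (0.0000, 1.0000, 0.0000)

e_1 = w_1/‖w_1‖ = (-3, 0, 0)/3.0000 = (-1.0000, 0.0000, 0.0000).
r_{12} = e_1·w_2 = -1.0000.
u_2 = w_2 + 1.0000·e_1 = (0.0000, 2.0000, 0.0000).
‖u_2‖ = 2.0000, so e_2 = (0.0000, 1.0000, 0.0000).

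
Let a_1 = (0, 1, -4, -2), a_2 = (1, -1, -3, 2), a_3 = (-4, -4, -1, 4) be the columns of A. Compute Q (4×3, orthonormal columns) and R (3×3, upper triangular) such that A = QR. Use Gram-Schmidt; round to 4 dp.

a_1 = (0, 1, -4, -2); ‖a_1‖ = 4.5826, so q_1 = (0.0000, 0.2182, -0.8729, -0.4364).
q_1·a_2 = 0.0000·1 + 0.2182·(-1) + (-0.8729)·(-3) + (-0.4364)·2 = 1.5275.
u_2 = a_2 − 1.5275·q_1 = (1.0000, -1.3333, -1.6667, 2.6667).
‖u_2‖ = 3.5590, so q_2 = (0.2810, -0.3746, -0.4683, 0.7493).
q_1·a_3 = 0.0000·(-4) + 0.2182·(-4) + (-0.8729)·(-1) + (-0.4364)·4 = -1.7457; q_2·a_3 = 0.2810·(-4) + (-0.3746)·(-4) + (-0.4683)·(-1) + 0.7493·4 = 3.8400.
u_3 = a_3 + 1.7457·q_1 − 3.8400·q_2 = (-5.0789, -2.1805, -0.7256, 0.3609).
‖u_3‖ = 5.5863, so q_3 = (-0.9092, -0.3903, -0.1299, 0.0646).

Q = [[0.0000, 0.2810, -0.9092], [0.2182, -0.3746, -0.3903], [-0.8729, -0.4683, -0.1299], [-0.4364, 0.7493, 0.0646]], R = [[4.5826, 1.5275, -1.7457], [0.0000, 3.5590, 3.8400], [0.0000, 0.0000, 5.5863]]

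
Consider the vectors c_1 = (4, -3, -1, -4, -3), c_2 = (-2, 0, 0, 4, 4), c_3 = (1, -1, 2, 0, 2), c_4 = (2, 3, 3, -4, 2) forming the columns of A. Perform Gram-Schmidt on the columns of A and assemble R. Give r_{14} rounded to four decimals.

r_{14} = 0.8402

c_1 = (4, -3, -1, -4, -3); ‖c_1‖ = 7.1414, so e_1 = (0.5601, -0.4201, -0.1400, -0.5601, -0.4201).
r_{14} = e_1·c_4 = 0.8402.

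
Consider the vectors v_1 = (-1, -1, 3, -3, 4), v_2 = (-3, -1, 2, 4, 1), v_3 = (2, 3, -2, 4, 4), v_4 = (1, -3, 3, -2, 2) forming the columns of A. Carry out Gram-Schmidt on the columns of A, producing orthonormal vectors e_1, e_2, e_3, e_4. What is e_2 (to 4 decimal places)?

e_2 = (-0.5298, -0.1699, 0.3299, 0.7497, 0.1399)

e_1 = v_1/‖v_1‖ = (-1, -1, 3, -3, 4)/6.0000 = (-0.1667, -0.1667, 0.5000, -0.5000, 0.6667).
r_{12} = e_1·v_2 = 0.3333.
u_2 = v_2 − 0.3333·e_1 = (-2.9444, -0.9444, 1.8333, 4.1667, 0.7778).
‖u_2‖ = 5.5578, so e_2 = (-0.5298, -0.1699, 0.3299, 0.7497, 0.1399).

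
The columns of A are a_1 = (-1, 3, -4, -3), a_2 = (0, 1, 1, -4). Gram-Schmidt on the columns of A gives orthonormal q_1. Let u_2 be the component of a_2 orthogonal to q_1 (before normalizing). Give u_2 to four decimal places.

u_2 = (0.3143, 0.0571, 2.2571, -3.0571)

q_1 = a_1/‖a_1‖ = (-1, 3, -4, -3)/5.9161 = (-0.1690, 0.5071, -0.6761, -0.5071).
r_{12} = q_1·a_2 = 1.8593.
u_2 = a_2 − 1.8593·q_1 = (0.3143, 0.0571, 2.2571, -3.0571).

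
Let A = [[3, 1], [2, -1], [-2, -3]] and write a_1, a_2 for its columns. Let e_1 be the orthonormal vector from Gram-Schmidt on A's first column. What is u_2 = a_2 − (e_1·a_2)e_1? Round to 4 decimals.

a_1 = (3, 2, -2); ‖a_1‖ = 4.1231, so e_1 = (0.7276, 0.4851, -0.4851).
e_1·a_2 = 0.7276·1 + 0.4851·(-1) + (-0.4851)·(-3) = 1.6977.
u_2 = a_2 − 1.6977·e_1 = (-0.2353, -1.8235, -2.1765).

u_2 = (-0.2353, -1.8235, -2.1765)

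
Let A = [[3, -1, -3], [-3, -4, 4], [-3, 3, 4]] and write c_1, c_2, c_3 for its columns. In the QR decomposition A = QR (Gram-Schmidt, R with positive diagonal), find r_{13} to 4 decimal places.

c_1 = (3, -3, -3); ‖c_1‖ = 5.1962, so q_1 = (0.5774, -0.5774, -0.5774).
r_{13} = q_1·c_3 = -6.3509.

r_{13} = -6.3509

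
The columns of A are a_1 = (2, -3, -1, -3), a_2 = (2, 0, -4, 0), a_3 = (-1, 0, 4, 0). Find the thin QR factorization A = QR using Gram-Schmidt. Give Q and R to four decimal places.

Q = [[0.4170, 0.3143, 0.8528], [-0.6255, 0.2515, 0.2132], [-0.2085, -0.8802, 0.4264], [-0.6255, 0.2515, 0.2132]], R = [[4.7958, 1.6681, -1.2511], [0.0000, 4.1494, -3.8350], [0.0000, 0.0000, 0.8528]]

a_1 = (2, -3, -1, -3); ‖a_1‖ = 4.7958, so e_1 = (0.4170, -0.6255, -0.2085, -0.6255).
e_1·a_2 = 0.4170·2 + (-0.6255)·0 + (-0.2085)·(-4) + (-0.6255)·0 = 1.6681.
u_2 = a_2 − 1.6681·e_1 = (1.3043, 1.0435, -3.6522, 1.0435).
‖u_2‖ = 4.1494, so e_2 = (0.3143, 0.2515, -0.8802, 0.2515).
e_1·a_3 = 0.4170·(-1) + (-0.6255)·0 + (-0.2085)·4 + (-0.6255)·0 = -1.2511; e_2·a_3 = 0.3143·(-1) + 0.2515·0 + (-0.8802)·4 + 0.2515·0 = -3.8350.
u_3 = a_3 + 1.2511·e_1 + 3.8350·e_2 = (0.7273, 0.1818, 0.3636, 0.1818).
‖u_3‖ = 0.8528, so e_3 = (0.8528, 0.2132, 0.4264, 0.2132).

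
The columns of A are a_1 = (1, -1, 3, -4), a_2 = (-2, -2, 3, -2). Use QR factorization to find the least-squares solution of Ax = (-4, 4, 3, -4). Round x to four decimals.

q_1 = a_1/‖a_1‖ = (1, -1, 3, -4)/5.1962 = (0.1925, -0.1925, 0.5774, -0.7698).
r_{12} = q_1·a_2 = 3.2717.
u_2 = a_2 − 3.2717·q_1 = (-2.6296, -1.3704, 1.1111, 0.5185).
‖u_2‖ = 3.2088, so q_2 = (-0.8195, -0.4271, 0.3463, 0.1616).
Qᵀb = (3.2717, 1.9622).
Back-substitute: x_2 = 1.9622/3.2088 = 0.6115.
x_1 = (3.2717 − 3.2717·0.6115)/5.1962 = 0.2446.

x = (0.2446, 0.6115)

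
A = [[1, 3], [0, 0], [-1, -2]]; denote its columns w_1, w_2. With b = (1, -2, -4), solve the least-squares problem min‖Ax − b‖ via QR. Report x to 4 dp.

x = (10.0000, -3.0000)

q_1 = w_1/‖w_1‖ = (1, 0, -1)/1.4142 = (0.7071, 0.0000, -0.7071).
r_{12} = q_1·w_2 = 3.5355.
u_2 = w_2 − 3.5355·q_1 = (0.5000, 0.0000, 0.5000).
‖u_2‖ = 0.7071, so q_2 = (0.7071, 0.0000, 0.7071).
Qᵀb = (3.5355, -2.1213).
Back-substitute: x_2 = -2.1213/0.7071 = -3.0000.
x_1 = (3.5355 − 3.5355·(-3.0000))/1.4142 = 10.0000.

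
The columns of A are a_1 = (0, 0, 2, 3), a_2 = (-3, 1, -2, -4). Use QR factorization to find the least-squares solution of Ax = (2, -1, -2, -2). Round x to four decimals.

x = (-1.6418, -0.7090)

a_1 = (0, 0, 2, 3); ‖a_1‖ = 3.6056, so q_1 = (0.0000, 0.0000, 0.5547, 0.8321).
q_1·a_2 = 0.0000·(-3) + 0.0000·1 + 0.5547·(-2) + 0.8321·(-4) = -4.4376.
u_2 = a_2 + 4.4376·q_1 = (-3.0000, 1.0000, 0.4615, -0.3077).
‖u_2‖ = 3.2106, so q_2 = (-0.9344, 0.3115, 0.1438, -0.0958).
Qᵀb = (-2.7735, -2.2761).
Back-substitute: x_2 = -2.2761/3.2106 = -0.7090.
x_1 = (-2.7735 + 4.4376·(-0.7090))/3.6056 = -1.6418.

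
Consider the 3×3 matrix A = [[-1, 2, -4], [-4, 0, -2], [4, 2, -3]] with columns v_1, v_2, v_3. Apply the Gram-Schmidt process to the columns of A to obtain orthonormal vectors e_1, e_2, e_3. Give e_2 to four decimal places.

e_1 = v_1/‖v_1‖ = (-1, -4, 4)/5.7446 = (-0.1741, -0.6963, 0.6963).
r_{12} = e_1·v_2 = 1.0445.
u_2 = v_2 − 1.0445·e_1 = (2.1818, 0.7273, 1.2727).
‖u_2‖ = 2.6285, so e_2 = (0.8301, 0.2767, 0.4842).

e_2 = (0.8301, 0.2767, 0.4842)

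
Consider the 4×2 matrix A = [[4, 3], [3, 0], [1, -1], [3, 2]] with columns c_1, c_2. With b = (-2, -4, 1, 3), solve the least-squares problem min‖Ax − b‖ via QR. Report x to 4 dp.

x = (-0.6119, 0.6716)

q_1 = c_1/‖c_1‖ = (4, 3, 1, 3)/5.9161 = (0.6761, 0.5071, 0.1690, 0.5071).
r_{12} = q_1·c_2 = 2.8735.
u_2 = c_2 − 2.8735·q_1 = (1.0571, -1.4571, -1.4857, 0.5429).
‖u_2‖ = 2.3964, so q_2 = (0.4411, -0.6080, -0.6200, 0.2265).
Qᵀb = (-1.6903, 1.6095).
Back-substitute: x_2 = 1.6095/2.3964 = 0.6716.
x_1 = (-1.6903 − 2.8735·0.6716)/5.9161 = -0.6119.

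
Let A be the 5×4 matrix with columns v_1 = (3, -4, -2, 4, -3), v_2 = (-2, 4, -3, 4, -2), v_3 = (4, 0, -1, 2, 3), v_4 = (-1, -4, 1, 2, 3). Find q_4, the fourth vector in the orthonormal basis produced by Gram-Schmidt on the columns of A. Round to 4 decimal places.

q_4 = (-0.5840, -0.4139, 0.1174, 0.4641, 0.5084)

q_1 = v_1/‖v_1‖ = (3, -4, -2, 4, -3)/7.3485 = (0.4082, -0.5443, -0.2722, 0.5443, -0.4082).
r_{12} = q_1·v_2 = 0.8165.
u_2 = v_2 − 0.8165·q_1 = (-2.3333, 4.4444, -2.7778, 3.5556, -1.6667).
‖u_2‖ = 6.9522, so q_2 = (-0.3356, 0.6393, -0.3996, 0.5114, -0.2397).
r_{13} = q_1·v_3 = 1.7691; r_{23} = q_2·v_3 = -0.6393.
u_3 = v_3 − 1.7691·q_1 + 0.6393·q_2 = (3.0632, 1.3716, -0.7739, 1.3640, 3.5690).
‖u_3‖ = 5.1441, so q_3 = (0.5955, 0.2666, -0.1505, 0.2652, 0.6938).
r_{14} = q_1·v_4 = 1.3608; r_{24} = q_2·v_4 = -2.3174; r_{34} = q_3·v_4 = 0.7992.
u_4 = v_4 − 1.3608·q_1 + 2.3174·q_2 − 0.7992·q_3 = (-2.8092, -1.9909, 0.5647, 2.2325, 2.4455).
‖u_4‖ = 4.8103, so q_4 = (-0.5840, -0.4139, 0.1174, 0.4641, 0.5084).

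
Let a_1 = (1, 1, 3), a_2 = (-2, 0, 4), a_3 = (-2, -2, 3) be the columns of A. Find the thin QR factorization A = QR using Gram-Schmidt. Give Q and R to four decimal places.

Q = [[0.3015, -0.8808, 0.3651], [0.3015, -0.2752, -0.9129], [0.9045, 0.3853, 0.1826]], R = [[3.3166, 3.0151, 1.5076], [0.0000, 3.3029, 3.4680], [0.0000, 0.0000, 1.6432]]

q_1 = a_1/‖a_1‖ = (1, 1, 3)/3.3166 = (0.3015, 0.3015, 0.9045).
r_{12} = q_1·a_2 = 3.0151.
u_2 = a_2 − 3.0151·q_1 = (-2.9091, -0.9091, 1.2727).
‖u_2‖ = 3.3029, so q_2 = (-0.8808, -0.2752, 0.3853).
r_{13} = q_1·a_3 = 1.5076; r_{23} = q_2·a_3 = 3.4680.
u_3 = a_3 − 1.5076·q_1 − 3.4680·q_2 = (0.6000, -1.5000, 0.3000).
‖u_3‖ = 1.6432, so q_3 = (0.3651, -0.9129, 0.1826).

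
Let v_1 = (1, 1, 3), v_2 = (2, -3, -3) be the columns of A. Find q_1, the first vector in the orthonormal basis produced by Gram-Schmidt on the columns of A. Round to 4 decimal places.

q_1 = (0.3015, 0.3015, 0.9045)

q_1 = v_1/‖v_1‖ = (1, 1, 3)/3.3166 = (0.3015, 0.3015, 0.9045).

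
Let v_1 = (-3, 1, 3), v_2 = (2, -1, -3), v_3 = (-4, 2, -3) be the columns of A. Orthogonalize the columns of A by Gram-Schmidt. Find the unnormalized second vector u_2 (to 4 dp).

u_2 = (-0.5263, -0.1579, -0.4737)

v_1 = (-3, 1, 3); ‖v_1‖ = 4.3589, so q_1 = (-0.6882, 0.2294, 0.6882).
q_1·v_2 = (-0.6882)·2 + 0.2294·(-1) + 0.6882·(-3) = -3.6707.
u_2 = v_2 + 3.6707·q_1 = (-0.5263, -0.1579, -0.4737).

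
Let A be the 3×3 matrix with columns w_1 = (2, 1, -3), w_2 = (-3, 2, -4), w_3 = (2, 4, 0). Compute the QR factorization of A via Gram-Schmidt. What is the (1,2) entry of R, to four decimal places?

q_1 = w_1/‖w_1‖ = (2, 1, -3)/3.7417 = (0.5345, 0.2673, -0.8018).
r_{12} = q_1·w_2 = 2.1381.

r_{12} = 2.1381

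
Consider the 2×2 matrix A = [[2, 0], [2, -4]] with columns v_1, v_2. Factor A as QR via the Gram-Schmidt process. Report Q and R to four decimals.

v_1 = (2, 2); ‖v_1‖ = 2.8284, so e_1 = (0.7071, 0.7071).
e_1·v_2 = 0.7071·0 + 0.7071·(-4) = -2.8284.
u_2 = v_2 + 2.8284·e_1 = (2.0000, -2.0000).
‖u_2‖ = 2.8284, so e_2 = (0.7071, -0.7071).

Q = [[0.7071, 0.7071], [0.7071, -0.7071]], R = [[2.8284, -2.8284], [0.0000, 2.8284]]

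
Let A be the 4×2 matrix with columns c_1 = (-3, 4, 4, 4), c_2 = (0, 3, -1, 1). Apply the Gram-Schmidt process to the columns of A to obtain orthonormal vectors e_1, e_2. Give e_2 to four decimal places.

e_1 = c_1/‖c_1‖ = (-3, 4, 4, 4)/7.5498 = (-0.3974, 0.5298, 0.5298, 0.5298).
r_{12} = e_1·c_2 = 1.5894.
u_2 = c_2 − 1.5894·e_1 = (0.6316, 2.1579, -1.8421, 0.1579).
‖u_2‖ = 2.9110, so e_2 = (0.2170, 0.7413, -0.6328, 0.0542).

e_2 = (0.2170, 0.7413, -0.6328, 0.0542)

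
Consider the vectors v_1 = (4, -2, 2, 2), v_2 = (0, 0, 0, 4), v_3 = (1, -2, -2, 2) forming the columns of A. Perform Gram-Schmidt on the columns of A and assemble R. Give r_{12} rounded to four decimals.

v_1 = (4, -2, 2, 2); ‖v_1‖ = 5.2915, so q_1 = (0.7559, -0.3780, 0.3780, 0.3780).
r_{12} = q_1·v_2 = 1.5119.

r_{12} = 1.5119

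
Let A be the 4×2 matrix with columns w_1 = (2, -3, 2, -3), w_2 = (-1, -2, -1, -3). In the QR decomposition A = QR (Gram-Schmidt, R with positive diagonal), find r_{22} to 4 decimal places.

w_1 = (2, -3, 2, -3); ‖w_1‖ = 5.0990, so e_1 = (0.3922, -0.5883, 0.3922, -0.5883).
e_1·w_2 = 0.3922·(-1) + (-0.5883)·(-2) + 0.3922·(-1) + (-0.5883)·(-3) = 2.1573.
u_2 = w_2 − 2.1573·e_1 = (-1.8462, -0.7308, -1.8462, -1.7308).
r_{22} = ‖u_2‖ = 3.2165.

r_{22} = 3.2165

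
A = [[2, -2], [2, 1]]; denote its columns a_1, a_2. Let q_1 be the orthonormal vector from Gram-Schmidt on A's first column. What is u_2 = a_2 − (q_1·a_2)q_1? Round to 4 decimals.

a_1 = (2, 2); ‖a_1‖ = 2.8284, so q_1 = (0.7071, 0.7071).
q_1·a_2 = 0.7071·(-2) + 0.7071·1 = -0.7071.
u_2 = a_2 + 0.7071·q_1 = (-1.5000, 1.5000).

u_2 = (-1.5000, 1.5000)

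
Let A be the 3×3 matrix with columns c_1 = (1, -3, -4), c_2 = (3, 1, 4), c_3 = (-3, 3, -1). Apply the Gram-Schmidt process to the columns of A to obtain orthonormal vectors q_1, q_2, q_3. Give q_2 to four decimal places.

c_1 = (1, -3, -4); ‖c_1‖ = 5.0990, so q_1 = (0.1961, -0.5883, -0.7845).
q_1·c_2 = 0.1961·3 + (-0.5883)·1 + (-0.7845)·4 = -3.1379.
u_2 = c_2 + 3.1379·q_1 = (3.6154, -0.8462, 1.5385).
‖u_2‖ = 4.0192, so q_2 = (0.8995, -0.2105, 0.3828).

q_2 = (0.8995, -0.2105, 0.3828)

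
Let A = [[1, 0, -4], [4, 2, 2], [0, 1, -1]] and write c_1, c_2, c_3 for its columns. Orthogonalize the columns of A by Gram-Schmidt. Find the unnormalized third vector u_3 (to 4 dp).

u_3 = (-3.8095, 0.9524, -1.9048)

q_1 = c_1/‖c_1‖ = (1, 4, 0)/4.1231 = (0.2425, 0.9701, 0.0000).
r_{12} = q_1·c_2 = 1.9403.
u_2 = c_2 − 1.9403·q_1 = (-0.4706, 0.1176, 1.0000).
‖u_2‖ = 1.1114, so q_2 = (-0.4234, 0.1059, 0.8997).
r_{13} = q_1·c_3 = 0.9701; r_{23} = q_2·c_3 = 1.0056.
u_3 = c_3 − 0.9701·q_1 − 1.0056·q_2 = (-3.8095, 0.9524, -1.9048).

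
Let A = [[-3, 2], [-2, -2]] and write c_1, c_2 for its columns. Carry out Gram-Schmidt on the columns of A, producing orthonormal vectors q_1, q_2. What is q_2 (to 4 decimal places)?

c_1 = (-3, -2); ‖c_1‖ = 3.6056, so q_1 = (-0.8321, -0.5547).
q_1·c_2 = (-0.8321)·2 + (-0.5547)·(-2) = -0.5547.
u_2 = c_2 + 0.5547·q_1 = (1.5385, -2.3077).
‖u_2‖ = 2.7735, so q_2 = (0.5547, -0.8321).

q_2 = (0.5547, -0.8321)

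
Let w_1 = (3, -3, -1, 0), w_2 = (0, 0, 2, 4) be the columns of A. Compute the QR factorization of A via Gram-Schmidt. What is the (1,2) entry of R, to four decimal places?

r_{12} = -0.4588

w_1 = (3, -3, -1, 0); ‖w_1‖ = 4.3589, so q_1 = (0.6882, -0.6882, -0.2294, 0.0000).
r_{12} = q_1·w_2 = -0.4588.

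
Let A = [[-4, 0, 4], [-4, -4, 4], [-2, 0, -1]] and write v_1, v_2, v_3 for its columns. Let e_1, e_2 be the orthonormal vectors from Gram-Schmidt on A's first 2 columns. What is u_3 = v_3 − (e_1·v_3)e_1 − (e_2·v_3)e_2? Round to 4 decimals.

u_3 = (1.2000, 0.0000, -2.4000)

e_1 = v_1/‖v_1‖ = (-4, -4, -2)/6.0000 = (-0.6667, -0.6667, -0.3333).
r_{12} = e_1·v_2 = 2.6667.
u_2 = v_2 − 2.6667·e_1 = (1.7778, -2.2222, 0.8889).
‖u_2‖ = 2.9814, so e_2 = (0.5963, -0.7454, 0.2981).
r_{13} = e_1·v_3 = -5.0000; r_{23} = e_2·v_3 = -0.8944.
u_3 = v_3 + 5.0000·e_1 + 0.8944·e_2 = (1.2000, 0.0000, -2.4000).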